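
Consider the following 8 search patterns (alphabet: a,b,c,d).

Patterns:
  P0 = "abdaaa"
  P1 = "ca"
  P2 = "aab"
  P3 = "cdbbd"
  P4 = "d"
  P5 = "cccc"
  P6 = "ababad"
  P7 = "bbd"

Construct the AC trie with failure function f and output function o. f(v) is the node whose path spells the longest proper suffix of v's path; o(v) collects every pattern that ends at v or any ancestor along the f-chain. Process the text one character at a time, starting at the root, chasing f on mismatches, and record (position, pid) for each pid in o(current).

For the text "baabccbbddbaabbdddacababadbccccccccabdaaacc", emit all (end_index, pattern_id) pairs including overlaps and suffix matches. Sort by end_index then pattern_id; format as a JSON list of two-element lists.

Construct AC machine:
Trie (insert patterns):
  n0 'ε': a→1 b→23 c→7 d→15
  n1 'a': a→9 b→2
  n2 'ab': a→19 d→3
  n3 'abd': a→4
  n4 'abda': a→5
  n5 'abdaa': a→6
  n6 'abdaaa': ·  ←P0
  n7 'c': a→8 c→16 d→11
  n8 'ca': ·  ←P1
  n9 'aa': b→10
  n10 'aab': ·  ←P2
  n11 'cd': b→12
  n12 'cdb': b→13
  n13 'cdbb': d→14
  n14 'cdbbd': ·  ←P3
  n15 'd': ·  ←P4
  n16 'cc': c→17
  n17 'ccc': c→18
  n18 'cccc': ·  ←P5
  n19 'aba': b→20
  n20 'abab': a→21
  n21 'ababa': d→22
  n22 'ababad': ·  ←P6
  n23 'b': b→24
  n24 'bb': d→25
  n25 'bbd': ·  ←P7

Failure links (BFS by depth):
  fail(1) 'a': from fail(0)=0 chase 'a': 0 ⇒ 0;  out=∅∪out(0)=∅
  fail(7) 'c': from fail(0)=0 chase 'c': 0 ⇒ 0;  out=∅∪out(0)=∅
  fail(15) 'd': from fail(0)=0 chase 'd': 0 ⇒ 0;  out={4}∪out(0)={4}
  fail(23) 'b': from fail(0)=0 chase 'b': 0 ⇒ 0;  out=∅∪out(0)=∅
  fail(2) 'ab': from fail(1)=0 chase 'b': 0 ⇒ 23;  out=∅∪out(23)=∅
  fail(8) 'ca': from fail(7)=0 chase 'a': 0 ⇒ 1;  out={1}∪out(1)={1}
  fail(9) 'aa': from fail(1)=0 chase 'a': 0 ⇒ 1;  out=∅∪out(1)=∅
  fail(11) 'cd': from fail(7)=0 chase 'd': 0 ⇒ 15;  out=∅∪out(15)={4}
  fail(16) 'cc': from fail(7)=0 chase 'c': 0 ⇒ 7;  out=∅∪out(7)=∅
  fail(24) 'bb': from fail(23)=0 chase 'b': 0 ⇒ 23;  out=∅∪out(23)=∅
  fail(3) 'abd': from fail(2)=23 chase 'd': 23→0 ⇒ 15;  out=∅∪out(15)={4}
  fail(10) 'aab': from fail(9)=1 chase 'b': 1 ⇒ 2;  out={2}∪out(2)={2}
  fail(12) 'cdb': from fail(11)=15 chase 'b': 15→0 ⇒ 23;  out=∅∪out(23)=∅
  fail(17) 'ccc': from fail(16)=7 chase 'c': 7 ⇒ 16;  out=∅∪out(16)=∅
  fail(19) 'aba': from fail(2)=23 chase 'a': 23→0 ⇒ 1;  out=∅∪out(1)=∅
  fail(25) 'bbd': from fail(24)=23 chase 'd': 23→0 ⇒ 15;  out={7}∪out(15)={4,7}
  fail(4) 'abda': from fail(3)=15 chase 'a': 15→0 ⇒ 1;  out=∅∪out(1)=∅
  fail(13) 'cdbb': from fail(12)=23 chase 'b': 23 ⇒ 24;  out=∅∪out(24)=∅
  fail(18) 'cccc': from fail(17)=16 chase 'c': 16 ⇒ 17;  out={5}∪out(17)={5}
  fail(20) 'abab': from fail(19)=1 chase 'b': 1 ⇒ 2;  out=∅∪out(2)=∅
  fail(5) 'abdaa': from fail(4)=1 chase 'a': 1 ⇒ 9;  out=∅∪out(9)=∅
  fail(14) 'cdbbd': from fail(13)=24 chase 'd': 24 ⇒ 25;  out={3}∪out(25)={3,4,7}
  fail(21) 'ababa': from fail(20)=2 chase 'a': 2 ⇒ 19;  out=∅∪out(19)=∅
  fail(6) 'abdaaa': from fail(5)=9 chase 'a': 9→1 ⇒ 9;  out={0}∪out(9)={0}
  fail(22) 'ababad': from fail(21)=19 chase 'd': 19→1→0 ⇒ 15;  out={6}∪out(15)={4,6}

Text stream:
i=0 'b': node 0→23
i=1 'a': node 23→1 (fail-walked)
i=2 'a': node 1→9
i=3 'b': node 9→10  emit P2@[1:3]
i=4 'c': node 10→7 (fail-walked)
i=5 'c': node 7→16
i=6 'b': node 16→23 (fail-walked)
i=7 'b': node 23→24
i=8 'd': node 24→25  emit P4@[8:8],P7@[6:8]
i=9 'd': node 25→15 (fail-walked)  emit P4@[9:9]
i=10 'b': node 15→23 (fail-walked)
i=11 'a': node 23→1 (fail-walked)
i=12 'a': node 1→9
i=13 'b': node 9→10  emit P2@[11:13]
i=14 'b': node 10→24 (fail-walked)
i=15 'd': node 24→25  emit P4@[15:15],P7@[13:15]
i=16 'd': node 25→15 (fail-walked)  emit P4@[16:16]
i=17 'd': node 15→15 (fail-walked)  emit P4@[17:17]
i=18 'a': node 15→1 (fail-walked)
i=19 'c': node 1→7 (fail-walked)
i=20 'a': node 7→8  emit P1@[19:20]
i=21 'b': node 8→2 (fail-walked)
i=22 'a': node 2→19
i=23 'b': node 19→20
i=24 'a': node 20→21
i=25 'd': node 21→22  emit P4@[25:25],P6@[20:25]
i=26 'b': node 22→23 (fail-walked)
i=27 'c': node 23→7 (fail-walked)
i=28 'c': node 7→16
i=29 'c': node 16→17
i=30 'c': node 17→18  emit P5@[27:30]
i=31 'c': node 18→18 (fail-walked)  emit P5@[28:31]
i=32 'c': node 18→18 (fail-walked)  emit P5@[29:32]
i=33 'c': node 18→18 (fail-walked)  emit P5@[30:33]
i=34 'c': node 18→18 (fail-walked)  emit P5@[31:34]
i=35 'a': node 18→8 (fail-walked)  emit P1@[34:35]
i=36 'b': node 8→2 (fail-walked)
i=37 'd': node 2→3  emit P4@[37:37]
i=38 'a': node 3→4
i=39 'a': node 4→5
i=40 'a': node 5→6  emit P0@[35:40]
i=41 'c': node 6→7 (fail-walked)
i=42 'c': node 7→16

Matches: [[3,2],[8,4],[8,7],[9,4],[13,2],[15,4],[15,7],[16,4],[17,4],[20,1],[25,4],[25,6],[30,5],[31,5],[32,5],[33,5],[34,5],[35,1],[37,4],[40,0]]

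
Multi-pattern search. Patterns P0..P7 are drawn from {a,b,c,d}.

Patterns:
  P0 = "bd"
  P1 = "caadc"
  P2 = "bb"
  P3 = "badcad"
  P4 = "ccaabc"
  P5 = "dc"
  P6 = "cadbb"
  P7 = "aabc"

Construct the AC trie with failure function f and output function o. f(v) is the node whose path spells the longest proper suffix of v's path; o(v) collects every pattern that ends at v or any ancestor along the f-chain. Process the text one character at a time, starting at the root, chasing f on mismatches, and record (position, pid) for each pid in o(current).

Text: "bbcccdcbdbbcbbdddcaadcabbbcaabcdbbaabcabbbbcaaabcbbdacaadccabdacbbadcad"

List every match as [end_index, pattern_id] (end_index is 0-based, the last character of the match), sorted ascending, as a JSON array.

Construct AC machine:
Trie nodes:
  n0 'ε': a→24 b→1 c→3 d→19
  n1 'b': a→9 b→8 d→2
  n2 'bd': ·  ←P0
  n3 'c': a→4 c→14
  n4 'ca': a→5 d→21
  n5 'caa': d→6
  n6 'caad': c→7
  n7 'caadc': ·  ←P1
  n8 'bb': ·  ←P2
  n9 'ba': d→10
  n10 'bad': c→11
  n11 'badc': a→12
  n12 'badca': d→13
  n13 'badcad': ·  ←P3
  n14 'cc': a→15
  n15 'cca': a→16
  n16 'ccaa': b→17
  n17 'ccaab': c→18
  n18 'ccaabc': ·  ←P4
  n19 'd': c→20
  n20 'dc': ·  ←P5
  n21 'cad': b→22
  n22 'cadb': b→23
  n23 'cadbb': ·  ←P6
  n24 'a': a→25
  n25 'aa': b→26
  n26 'aab': c→27
  n27 'aabc': ·  ←P7

BFS fail/out derivation:
  n1('b'): parent n0 fail=0; on 'b' 0 → fail=0;  out ∅∪∅=∅
  n3('c'): parent n0 fail=0; on 'c' 0 → fail=0;  out ∅∪∅=∅
  n19('d'): parent n0 fail=0; on 'd' 0 → fail=0;  out ∅∪∅=∅
  n24('a'): parent n0 fail=0; on 'a' 0 → fail=0;  out ∅∪∅=∅
  n2('bd'): parent n1 fail=0; on 'd' 0 → fail=19;  out {0}∪∅={0}
  n4('ca'): parent n3 fail=0; on 'a' 0 → fail=24;  out ∅∪∅=∅
  n8('bb'): parent n1 fail=0; on 'b' 0 → fail=1;  out {2}∪∅={2}
  n9('ba'): parent n1 fail=0; on 'a' 0 → fail=24;  out ∅∪∅=∅
  n14('cc'): parent n3 fail=0; on 'c' 0 → fail=3;  out ∅∪∅=∅
  n20('dc'): parent n19 fail=0; on 'c' 0 → fail=3;  out {5}∪∅={5}
  n25('aa'): parent n24 fail=0; on 'a' 0 → fail=24;  out ∅∪∅=∅
  n5('caa'): parent n4 fail=24; on 'a' 24 → fail=25;  out ∅∪∅=∅
  n10('bad'): parent n9 fail=24; on 'd' 24→0 → fail=19;  out ∅∪∅=∅
  n15('cca'): parent n14 fail=3; on 'a' 3 → fail=4;  out ∅∪∅=∅
  n21('cad'): parent n4 fail=24; on 'd' 24→0 → fail=19;  out ∅∪∅=∅
  n26('aab'): parent n25 fail=24; on 'b' 24→0 → fail=1;  out ∅∪∅=∅
  n6('caad'): parent n5 fail=25; on 'd' 25→24→0 → fail=19;  out ∅∪∅=∅
  n11('badc'): parent n10 fail=19; on 'c' 19 → fail=20;  out ∅∪{5}={5}
  n16('ccaa'): parent n15 fail=4; on 'a' 4 → fail=5;  out ∅∪∅=∅
  n22('cadb'): parent n21 fail=19; on 'b' 19→0 → fail=1;  out ∅∪∅=∅
  n27('aabc'): parent n26 fail=1; on 'c' 1→0 → fail=3;  out {7}∪∅={7}
  n7('caadc'): parent n6 fail=19; on 'c' 19 → fail=20;  out {1}∪{5}={1,5}
  n12('badca'): parent n11 fail=20; on 'a' 20→3 → fail=4;  out ∅∪∅=∅
  n17('ccaab'): parent n16 fail=5; on 'b' 5→25 → fail=26;  out ∅∪∅=∅
  n23('cadbb'): parent n22 fail=1; on 'b' 1 → fail=8;  out {6}∪{2}={2,6}
  n13('badcad'): parent n12 fail=4; on 'd' 4 → fail=21;  out {3}∪∅={3}
  n18('ccaabc'): parent n17 fail=26; on 'c' 26 → fail=27;  out {4}∪{7}={4,7}

Text stream:
pos 0 'b': at 1
pos 1 'b': at 8  ** P2@[0:1]
pos 2 'c': at 3 ·f
pos 3 'c': at 14
pos 4 'c': at 14 ·f
pos 5 'd': at 19 ·f
pos 6 'c': at 20  ** P5@[5:6]
pos 7 'b': at 1 ·f
pos 8 'd': at 2  ** P0@[7:8]
pos 9 'b': at 1 ·f
pos 10 'b': at 8  ** P2@[9:10]
pos 11 'c': at 3 ·f
pos 12 'b': at 1 ·f
pos 13 'b': at 8  ** P2@[12:13]
pos 14 'd': at 2 ·f  ** P0@[13:14]
pos 15 'd': at 19 ·f
pos 16 'd': at 19 ·f
pos 17 'c': at 20  ** P5@[16:17]
pos 18 'a': at 4 ·f
pos 19 'a': at 5
pos 20 'd': at 6
pos 21 'c': at 7  ** P1@[17:21],P5@[20:21]
pos 22 'a': at 4 ·f
pos 23 'b': at 1 ·f
pos 24 'b': at 8  ** P2@[23:24]
pos 25 'b': at 8 ·f  ** P2@[24:25]
pos 26 'c': at 3 ·f
pos 27 'a': at 4
pos 28 'a': at 5
pos 29 'b': at 26 ·f
pos 30 'c': at 27  ** P7@[27:30]
pos 31 'd': at 19 ·f
pos 32 'b': at 1 ·f
pos 33 'b': at 8  ** P2@[32:33]
pos 34 'a': at 9 ·f
pos 35 'a': at 25 ·f
pos 36 'b': at 26
pos 37 'c': at 27  ** P7@[34:37]
pos 38 'a': at 4 ·f
pos 39 'b': at 1 ·f
pos 40 'b': at 8  ** P2@[39:40]
pos 41 'b': at 8 ·f  ** P2@[40:41]
pos 42 'b': at 8 ·f  ** P2@[41:42]
pos 43 'c': at 3 ·f
pos 44 'a': at 4
pos 45 'a': at 5
pos 46 'a': at 25 ·f
pos 47 'b': at 26
pos 48 'c': at 27  ** P7@[45:48]
pos 49 'b': at 1 ·f
pos 50 'b': at 8  ** P2@[49:50]
pos 51 'd': at 2 ·f  ** P0@[50:51]
pos 52 'a': at 24 ·f
pos 53 'c': at 3 ·f
pos 54 'a': at 4
pos 55 'a': at 5
pos 56 'd': at 6
pos 57 'c': at 7  ** P1@[53:57],P5@[56:57]
pos 58 'c': at 14 ·f
pos 59 'a': at 15
pos 60 'b': at 1 ·f
pos 61 'd': at 2  ** P0@[60:61]
pos 62 'a': at 24 ·f
pos 63 'c': at 3 ·f
pos 64 'b': at 1 ·f
pos 65 'b': at 8  ** P2@[64:65]
pos 66 'a': at 9 ·f
pos 67 'd': at 10
pos 68 'c': at 11  ** P5@[67:68]
pos 69 'a': at 12
pos 70 'd': at 13  ** P3@[65:70]

All matches (sorted): [[1,2],[6,5],[8,0],[10,2],[13,2],[14,0],[17,5],[21,1],[21,5],[24,2],[25,2],[30,7],[33,2],[37,7],[40,2],[41,2],[42,2],[48,7],[50,2],[51,0],[57,1],[57,5],[61,0],[65,2],[68,5],[70,3]]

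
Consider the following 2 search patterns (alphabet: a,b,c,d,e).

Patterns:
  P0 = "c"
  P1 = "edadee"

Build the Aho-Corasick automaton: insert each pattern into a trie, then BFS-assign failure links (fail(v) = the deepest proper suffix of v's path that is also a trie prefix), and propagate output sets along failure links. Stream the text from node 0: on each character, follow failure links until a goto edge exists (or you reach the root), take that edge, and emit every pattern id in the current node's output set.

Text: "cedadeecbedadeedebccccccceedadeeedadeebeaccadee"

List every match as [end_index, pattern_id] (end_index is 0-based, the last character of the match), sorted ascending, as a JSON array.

Build automaton:
Trie nodes:
  n0 'ε': c→1 e→2
  n1 'c': ·  [P0 ends]
  n2 'e': d→3
  n3 'ed': a→4
  n4 'eda': d→5
  n5 'edad': e→6
  n6 'edade': e→7
  n7 'edadee': ·  [P1 ends]

BFS fail/out derivation:
  fail(1) 'c': from fail(0)=0 chase 'c': 0 ⇒ 0;  out={0}∪out(0)={0}
  fail(2) 'e': from fail(0)=0 chase 'e': 0 ⇒ 0;  out=∅∪out(0)=∅
  fail(3) 'ed': from fail(2)=0 chase 'd': 0 ⇒ 0;  out=∅∪out(0)=∅
  fail(4) 'eda': from fail(3)=0 chase 'a': 0 ⇒ 0;  out=∅∪out(0)=∅
  fail(5) 'edad': from fail(4)=0 chase 'd': 0 ⇒ 0;  out=∅∪out(0)=∅
  fail(6) 'edade': from fail(5)=0 chase 'e': 0 ⇒ 2;  out=∅∪out(2)=∅
  fail(7) 'edadee': from fail(6)=2 chase 'e': 2→0 ⇒ 2;  out={1}∪out(2)={1}

Run:
pos 0 'c': at 1  emit P0@[0:0]
pos 1 'e': at 2 ·f
pos 2 'd': at 3
pos 3 'a': at 4
pos 4 'd': at 5
pos 5 'e': at 6
pos 6 'e': at 7  emit P1@[1:6]
pos 7 'c': at 1 ·f  emit P0@[7:7]
pos 8 'b': at 0 ·f
pos 9 'e': at 2
pos 10 'd': at 3
pos 11 'a': at 4
pos 12 'd': at 5
pos 13 'e': at 6
pos 14 'e': at 7  emit P1@[9:14]
pos 15 'd': at 3 ·f
pos 16 'e': at 2 ·f
pos 17 'b': at 0 ·f
pos 18 'c': at 1  emit P0@[18:18]
pos 19 'c': at 1 ·f  emit P0@[19:19]
pos 20 'c': at 1 ·f  emit P0@[20:20]
pos 21 'c': at 1 ·f  emit P0@[21:21]
pos 22 'c': at 1 ·f  emit P0@[22:22]
pos 23 'c': at 1 ·f  emit P0@[23:23]
pos 24 'c': at 1 ·f  emit P0@[24:24]
pos 25 'e': at 2 ·f
pos 26 'e': at 2 ·f
pos 27 'd': at 3
pos 28 'a': at 4
pos 29 'd': at 5
pos 30 'e': at 6
pos 31 'e': at 7  emit P1@[26:31]
pos 32 'e': at 2 ·f
pos 33 'd': at 3
pos 34 'a': at 4
pos 35 'd': at 5
pos 36 'e': at 6
pos 37 'e': at 7  emit P1@[32:37]
pos 38 'b': at 0 ·f
pos 39 'e': at 2
pos 40 'a': at 0 ·f
pos 41 'c': at 1  emit P0@[41:41]
pos 42 'c': at 1 ·f  emit P0@[42:42]
pos 43 'a': at 0 ·f
pos 44 'd': at 0
pos 45 'e': at 2
pos 46 'e': at 2 ·f

Result: [[0,0],[6,1],[7,0],[14,1],[18,0],[19,0],[20,0],[21,0],[22,0],[23,0],[24,0],[31,1],[37,1],[41,0],[42,0]]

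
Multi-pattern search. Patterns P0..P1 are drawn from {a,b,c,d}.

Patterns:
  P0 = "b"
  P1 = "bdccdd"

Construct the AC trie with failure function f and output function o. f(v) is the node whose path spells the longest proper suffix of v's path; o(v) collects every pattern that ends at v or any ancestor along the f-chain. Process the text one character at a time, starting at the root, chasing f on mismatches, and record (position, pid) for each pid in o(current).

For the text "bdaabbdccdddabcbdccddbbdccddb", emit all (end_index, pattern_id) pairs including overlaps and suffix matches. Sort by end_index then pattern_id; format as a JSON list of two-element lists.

Construct AC machine:
Trie (insert patterns):
  0='ε' goto b→1
  1='b' goto d→2  ←P0
  2='bd' goto c→3
  3='bdc' goto c→4
  4='bdcc' goto d→5
  5='bdccd' goto d→6
  6='bdccdd' goto ·  ←P1

Failure links (BFS by depth):
  n1('b'): parent n0 fail=0; on 'b' 0 → fail=0;  out {0}∪∅={0}
  n2('bd'): parent n1 fail=0; on 'd' 0 → fail=0;  out ∅∪∅=∅
  n3('bdc'): parent n2 fail=0; on 'c' 0 → fail=0;  out ∅∪∅=∅
  n4('bdcc'): parent n3 fail=0; on 'c' 0 → fail=0;  out ∅∪∅=∅
  n5('bdccd'): parent n4 fail=0; on 'd' 0 → fail=0;  out ∅∪∅=∅
  n6('bdccdd'): parent n5 fail=0; on 'd' 0 → fail=0;  out {1}∪∅={1}

Run:
pos 0 'b': at 1  → match P0@[0:0]
pos 1 'd': at 2
pos 2 'a': at 0 (via fail)
pos 3 'a': at 0
pos 4 'b': at 1  → match P0@[4:4]
pos 5 'b': at 1 (via fail)  → match P0@[5:5]
pos 6 'd': at 2
pos 7 'c': at 3
pos 8 'c': at 4
pos 9 'd': at 5
pos 10 'd': at 6  → match P1@[5:10]
pos 11 'd': at 0 (via fail)
pos 12 'a': at 0
pos 13 'b': at 1  → match P0@[13:13]
pos 14 'c': at 0 (via fail)
pos 15 'b': at 1  → match P0@[15:15]
pos 16 'd': at 2
pos 17 'c': at 3
pos 18 'c': at 4
pos 19 'd': at 5
pos 20 'd': at 6  → match P1@[15:20]
pos 21 'b': at 1 (via fail)  → match P0@[21:21]
pos 22 'b': at 1 (via fail)  → match P0@[22:22]
pos 23 'd': at 2
pos 24 'c': at 3
pos 25 'c': at 4
pos 26 'd': at 5
pos 27 'd': at 6  → match P1@[22:27]
pos 28 'b': at 1 (via fail)  → match P0@[28:28]

Result: [[0,0],[4,0],[5,0],[10,1],[13,0],[15,0],[20,1],[21,0],[22,0],[27,1],[28,0]]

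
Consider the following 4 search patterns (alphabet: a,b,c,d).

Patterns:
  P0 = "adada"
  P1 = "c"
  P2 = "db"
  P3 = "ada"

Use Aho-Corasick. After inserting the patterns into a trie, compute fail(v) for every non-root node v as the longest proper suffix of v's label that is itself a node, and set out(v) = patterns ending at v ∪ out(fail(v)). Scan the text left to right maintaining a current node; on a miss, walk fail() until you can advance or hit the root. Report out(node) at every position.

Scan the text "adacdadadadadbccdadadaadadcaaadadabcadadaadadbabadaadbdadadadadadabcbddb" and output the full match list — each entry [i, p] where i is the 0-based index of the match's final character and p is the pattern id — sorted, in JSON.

Build automaton:
Trie (insert patterns):
  n0 'ε': a→1 c→6 d→7
  n1 'a': d→2
  n2 'ad': a→3
  n3 'ada': d→4  ←P3
  n4 'adad': a→5
  n5 'adada': ·  ←P0
  n6 'c': ·  ←P1
  n7 'd': b→8
  n8 'db': ·  ←P2

BFS fail/out derivation:
  fail(1) 'a': from fail(0)=0 chase 'a': 0 ⇒ 0;  out=∅∪out(0)=∅
  fail(6) 'c': from fail(0)=0 chase 'c': 0 ⇒ 0;  out={1}∪out(0)={1}
  fail(7) 'd': from fail(0)=0 chase 'd': 0 ⇒ 0;  out=∅∪out(0)=∅
  fail(2) 'ad': from fail(1)=0 chase 'd': 0 ⇒ 7;  out=∅∪out(7)=∅
  fail(8) 'db': from fail(7)=0 chase 'b': 0 ⇒ 0;  out={2}∪out(0)={2}
  fail(3) 'ada': from fail(2)=7 chase 'a': 7→0 ⇒ 1;  out={3}∪out(1)={3}
  fail(4) 'adad': from fail(3)=1 chase 'd': 1 ⇒ 2;  out=∅∪out(2)=∅
  fail(5) 'adada': from fail(4)=2 chase 'a': 2 ⇒ 3;  out={0}∪out(3)={0,3}

Run:
i=0 'a': node 0→1
i=1 'd': node 1→2
i=2 'a': node 2→3  emit P3@[0:2]
i=3 'c': node 3→6 (via fail)  emit P1@[3:3]
i=4 'd': node 6→7 (via fail)
i=5 'a': node 7→1 (via fail)
i=6 'd': node 1→2
i=7 'a': node 2→3  emit P3@[5:7]
i=8 'd': node 3→4
i=9 'a': node 4→5  emit P0@[5:9],P3@[7:9]
i=10 'd': node 5→4 (via fail)
i=11 'a': node 4→5  emit P0@[7:11],P3@[9:11]
i=12 'd': node 5→4 (via fail)
i=13 'b': node 4→8 (via fail)  emit P2@[12:13]
i=14 'c': node 8→6 (via fail)  emit P1@[14:14]
i=15 'c': node 6→6 (via fail)  emit P1@[15:15]
i=16 'd': node 6→7 (via fail)
i=17 'a': node 7→1 (via fail)
i=18 'd': node 1→2
i=19 'a': node 2→3  emit P3@[17:19]
i=20 'd': node 3→4
i=21 'a': node 4→5  emit P0@[17:21],P3@[19:21]
i=22 'a': node 5→1 (via fail)
i=23 'd': node 1→2
i=24 'a': node 2→3  emit P3@[22:24]
i=25 'd': node 3→4
i=26 'c': node 4→6 (via fail)  emit P1@[26:26]
i=27 'a': node 6→1 (via fail)
i=28 'a': node 1→1 (via fail)
i=29 'a': node 1→1 (via fail)
i=30 'd': node 1→2
i=31 'a': node 2→3  emit P3@[29:31]
i=32 'd': node 3→4
i=33 'a': node 4→5  emit P0@[29:33],P3@[31:33]
i=34 'b': node 5→0 (via fail)
i=35 'c': node 0→6  emit P1@[35:35]
i=36 'a': node 6→1 (via fail)
i=37 'd': node 1→2
i=38 'a': node 2→3  emit P3@[36:38]
i=39 'd': node 3→4
i=40 'a': node 4→5  emit P0@[36:40],P3@[38:40]
i=41 'a': node 5→1 (via fail)
i=42 'd': node 1→2
i=43 'a': node 2→3  emit P3@[41:43]
i=44 'd': node 3→4
i=45 'b': node 4→8 (via fail)  emit P2@[44:45]
i=46 'a': node 8→1 (via fail)
i=47 'b': node 1→0 (via fail)
i=48 'a': node 0→1
i=49 'd': node 1→2
i=50 'a': node 2→3  emit P3@[48:50]
i=51 'a': node 3→1 (via fail)
i=52 'd': node 1→2
i=53 'b': node 2→8 (via fail)  emit P2@[52:53]
i=54 'd': node 8→7 (via fail)
i=55 'a': node 7→1 (via fail)
i=56 'd': node 1→2
i=57 'a': node 2→3  emit P3@[55:57]
i=58 'd': node 3→4
i=59 'a': node 4→5  emit P0@[55:59],P3@[57:59]
i=60 'd': node 5→4 (via fail)
i=61 'a': node 4→5  emit P0@[57:61],P3@[59:61]
i=62 'd': node 5→4 (via fail)
i=63 'a': node 4→5  emit P0@[59:63],P3@[61:63]
i=64 'd': node 5→4 (via fail)
i=65 'a': node 4→5  emit P0@[61:65],P3@[63:65]
i=66 'b': node 5→0 (via fail)
i=67 'c': node 0→6  emit P1@[67:67]
i=68 'b': node 6→0 (via fail)
i=69 'd': node 0→7
i=70 'd': node 7→7 (via fail)
i=71 'b': node 7→8  emit P2@[70:71]

Result: [[2,3],[3,1],[7,3],[9,0],[9,3],[11,0],[11,3],[13,2],[14,1],[15,1],[19,3],[21,0],[21,3],[24,3],[26,1],[31,3],[33,0],[33,3],[35,1],[38,3],[40,0],[40,3],[43,3],[45,2],[50,3],[53,2],[57,3],[59,0],[59,3],[61,0],[61,3],[63,0],[63,3],[65,0],[65,3],[67,1],[71,2]]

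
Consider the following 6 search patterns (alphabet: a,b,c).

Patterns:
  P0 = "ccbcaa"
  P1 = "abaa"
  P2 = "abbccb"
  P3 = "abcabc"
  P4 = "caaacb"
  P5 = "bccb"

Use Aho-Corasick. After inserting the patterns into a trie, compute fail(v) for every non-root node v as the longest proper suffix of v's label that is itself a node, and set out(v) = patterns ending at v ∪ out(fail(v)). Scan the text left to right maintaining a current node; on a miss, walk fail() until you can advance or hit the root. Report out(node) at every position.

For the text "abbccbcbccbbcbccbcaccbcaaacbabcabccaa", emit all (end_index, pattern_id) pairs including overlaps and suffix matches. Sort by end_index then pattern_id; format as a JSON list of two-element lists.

Construct AC machine:
Trie nodes:
  0='ε' goto a→7 b→24 c→1
  1='c' goto a→19 c→2
  2='cc' goto b→3
  3='ccb' goto c→4
  4='ccbc' goto a→5
  5='ccbca' goto a→6
  6='ccbcaa' goto ·  ←P0
  7='a' goto b→8
  8='ab' goto a→9 b→11 c→15
  9='aba' goto a→10
  10='abaa' goto ·  ←P1
  11='abb' goto c→12
  12='abbc' goto c→13
  13='abbcc' goto b→14
  14='abbccb' goto ·  ←P2
  15='abc' goto a→16
  16='abca' goto b→17
  17='abcab' goto c→18
  18='abcabc' goto ·  ←P3
  19='ca' goto a→20
  20='caa' goto a→21
  21='caaa' goto c→22
  22='caaac' goto b→23
  23='caaacb' goto ·  ←P4
  24='b' goto c→25
  25='bc' goto c→26
  26='bcc' goto b→27
  27='bccb' goto ·  ←P5

BFS fail/out derivation:
  fail(1) 'c': from fail(0)=0 chase 'c': 0 ⇒ 0;  out=∅∪out(0)=∅
  fail(7) 'a': from fail(0)=0 chase 'a': 0 ⇒ 0;  out=∅∪out(0)=∅
  fail(24) 'b': from fail(0)=0 chase 'b': 0 ⇒ 0;  out=∅∪out(0)=∅
  fail(2) 'cc': from fail(1)=0 chase 'c': 0 ⇒ 1;  out=∅∪out(1)=∅
  fail(8) 'ab': from fail(7)=0 chase 'b': 0 ⇒ 24;  out=∅∪out(24)=∅
  fail(19) 'ca': from fail(1)=0 chase 'a': 0 ⇒ 7;  out=∅∪out(7)=∅
  fail(25) 'bc': from fail(24)=0 chase 'c': 0 ⇒ 1;  out=∅∪out(1)=∅
  fail(3) 'ccb': from fail(2)=1 chase 'b': 1→0 ⇒ 24;  out=∅∪out(24)=∅
  fail(9) 'aba': from fail(8)=24 chase 'a': 24→0 ⇒ 7;  out=∅∪out(7)=∅
  fail(11) 'abb': from fail(8)=24 chase 'b': 24→0 ⇒ 24;  out=∅∪out(24)=∅
  fail(15) 'abc': from fail(8)=24 chase 'c': 24 ⇒ 25;  out=∅∪out(25)=∅
  fail(20) 'caa': from fail(19)=7 chase 'a': 7→0 ⇒ 7;  out=∅∪out(7)=∅
  fail(26) 'bcc': from fail(25)=1 chase 'c': 1 ⇒ 2;  out=∅∪out(2)=∅
  fail(4) 'ccbc': from fail(3)=24 chase 'c': 24 ⇒ 25;  out=∅∪out(25)=∅
  fail(10) 'abaa': from fail(9)=7 chase 'a': 7→0 ⇒ 7;  out={1}∪out(7)={1}
  fail(12) 'abbc': from fail(11)=24 chase 'c': 24 ⇒ 25;  out=∅∪out(25)=∅
  fail(16) 'abca': from fail(15)=25 chase 'a': 25→1 ⇒ 19;  out=∅∪out(19)=∅
  fail(21) 'caaa': from fail(20)=7 chase 'a': 7→0 ⇒ 7;  out=∅∪out(7)=∅
  fail(27) 'bccb': from fail(26)=2 chase 'b': 2 ⇒ 3;  out={5}∪out(3)={5}
  fail(5) 'ccbca': from fail(4)=25 chase 'a': 25→1 ⇒ 19;  out=∅∪out(19)=∅
  fail(13) 'abbcc': from fail(12)=25 chase 'c': 25 ⇒ 26;  out=∅∪out(26)=∅
  fail(17) 'abcab': from fail(16)=19 chase 'b': 19→7 ⇒ 8;  out=∅∪out(8)=∅
  fail(22) 'caaac': from fail(21)=7 chase 'c': 7→0 ⇒ 1;  out=∅∪out(1)=∅
  fail(6) 'ccbcaa': from fail(5)=19 chase 'a': 19 ⇒ 20;  out={0}∪out(20)={0}
  fail(14) 'abbccb': from fail(13)=26 chase 'b': 26 ⇒ 27;  out={2}∪out(27)={2,5}
  fail(18) 'abcabc': from fail(17)=8 chase 'c': 8 ⇒ 15;  out={3}∪out(15)={3}
  fail(23) 'caaacb': from fail(22)=1 chase 'b': 1→0 ⇒ 24;  out={4}∪out(24)={4}

Text stream:
i=0 'a': node 0→7
i=1 'b': node 7→8
i=2 'b': node 8→11
i=3 'c': node 11→12
i=4 'c': node 12→13
i=5 'b': node 13→14  ** P2@[0:5],P5@[2:5]
i=6 'c': node 14→4 ·f
i=7 'b': node 4→24 ·f
i=8 'c': node 24→25
i=9 'c': node 25→26
i=10 'b': node 26→27  ** P5@[7:10]
i=11 'b': node 27→24 ·f
i=12 'c': node 24→25
i=13 'b': node 25→24 ·f
i=14 'c': node 24→25
i=15 'c': node 25→26
i=16 'b': node 26→27  ** P5@[13:16]
i=17 'c': node 27→4 ·f
i=18 'a': node 4→5
i=19 'c': node 5→1 ·f
i=20 'c': node 1→2
i=21 'b': node 2→3
i=22 'c': node 3→4
i=23 'a': node 4→5
i=24 'a': node 5→6  ** P0@[19:24]
i=25 'a': node 6→21 ·f
i=26 'c': node 21→22
i=27 'b': node 22→23  ** P4@[22:27]
i=28 'a': node 23→7 ·f
i=29 'b': node 7→8
i=30 'c': node 8→15
i=31 'a': node 15→16
i=32 'b': node 16→17
i=33 'c': node 17→18  ** P3@[28:33]
i=34 'c': node 18→26 ·f
i=35 'a': node 26→19 ·f
i=36 'a': node 19→20

Matches: [[5,2],[5,5],[10,5],[16,5],[24,0],[27,4],[33,3]]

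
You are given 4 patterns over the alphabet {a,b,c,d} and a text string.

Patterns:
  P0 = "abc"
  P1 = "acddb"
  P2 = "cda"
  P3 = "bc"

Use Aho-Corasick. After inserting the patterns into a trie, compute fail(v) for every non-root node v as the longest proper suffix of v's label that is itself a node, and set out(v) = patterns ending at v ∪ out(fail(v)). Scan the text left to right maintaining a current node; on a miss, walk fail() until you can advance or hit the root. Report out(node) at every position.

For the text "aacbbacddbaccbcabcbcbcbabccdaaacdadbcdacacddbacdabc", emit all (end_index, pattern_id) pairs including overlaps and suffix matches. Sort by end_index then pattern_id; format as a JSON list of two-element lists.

Build automaton:
Trie nodes:
  n0 'ε': a→1 b→11 c→8
  n1 'a': b→2 c→4
  n2 'ab': c→3
  n3 'abc': ·  ←P0
  n4 'ac': d→5
  n5 'acd': d→6
  n6 'acdd': b→7
  n7 'acddb': ·  ←P1
  n8 'c': d→9
  n9 'cd': a→10
  n10 'cda': ·  ←P2
  n11 'b': c→12
  n12 'bc': ·  ←P3

BFS fail/out derivation:
  n1('a'): parent n0 fail=0; on 'a' 0 → fail=0;  out ∅∪∅=∅
  n8('c'): parent n0 fail=0; on 'c' 0 → fail=0;  out ∅∪∅=∅
  n11('b'): parent n0 fail=0; on 'b' 0 → fail=0;  out ∅∪∅=∅
  n2('ab'): parent n1 fail=0; on 'b' 0 → fail=11;  out ∅∪∅=∅
  n4('ac'): parent n1 fail=0; on 'c' 0 → fail=8;  out ∅∪∅=∅
  n9('cd'): parent n8 fail=0; on 'd' 0 → fail=0;  out ∅∪∅=∅
  n12('bc'): parent n11 fail=0; on 'c' 0 → fail=8;  out {3}∪∅={3}
  n3('abc'): parent n2 fail=11; on 'c' 11 → fail=12;  out {0}∪{3}={0,3}
  n5('acd'): parent n4 fail=8; on 'd' 8 → fail=9;  out ∅∪∅=∅
  n10('cda'): parent n9 fail=0; on 'a' 0 → fail=1;  out {2}∪∅={2}
  n6('acdd'): parent n5 fail=9; on 'd' 9→0 → fail=0;  out ∅∪∅=∅
  n7('acddb'): parent n6 fail=0; on 'b' 0 → fail=11;  out {1}∪∅={1}

Text stream:
i=0 'a': node 0→1
i=1 'a': node 1→1 ·f
i=2 'c': node 1→4
i=3 'b': node 4→11 ·f
i=4 'b': node 11→11 ·f
i=5 'a': node 11→1 ·f
i=6 'c': node 1→4
i=7 'd': node 4→5
i=8 'd': node 5→6
i=9 'b': node 6→7  emit P1@[5:9]
i=10 'a': node 7→1 ·f
i=11 'c': node 1→4
i=12 'c': node 4→8 ·f
i=13 'b': node 8→11 ·f
i=14 'c': node 11→12  emit P3@[13:14]
i=15 'a': node 12→1 ·f
i=16 'b': node 1→2
i=17 'c': node 2→3  emit P0@[15:17],P3@[16:17]
i=18 'b': node 3→11 ·f
i=19 'c': node 11→12  emit P3@[18:19]
i=20 'b': node 12→11 ·f
i=21 'c': node 11→12  emit P3@[20:21]
i=22 'b': node 12→11 ·f
i=23 'a': node 11→1 ·f
i=24 'b': node 1→2
i=25 'c': node 2→3  emit P0@[23:25],P3@[24:25]
i=26 'c': node 3→8 ·f
i=27 'd': node 8→9
i=28 'a': node 9→10  emit P2@[26:28]
i=29 'a': node 10→1 ·f
i=30 'a': node 1→1 ·f
i=31 'c': node 1→4
i=32 'd': node 4→5
i=33 'a': node 5→10 ·f  emit P2@[31:33]
i=34 'd': node 10→0 ·f
i=35 'b': node 0→11
i=36 'c': node 11→12  emit P3@[35:36]
i=37 'd': node 12→9 ·f
i=38 'a': node 9→10  emit P2@[36:38]
i=39 'c': node 10→4 ·f
i=40 'a': node 4→1 ·f
i=41 'c': node 1→4
i=42 'd': node 4→5
i=43 'd': node 5→6
i=44 'b': node 6→7  emit P1@[40:44]
i=45 'a': node 7→1 ·f
i=46 'c': node 1→4
i=47 'd': node 4→5
i=48 'a': node 5→10 ·f  emit P2@[46:48]
i=49 'b': node 10→2 ·f
i=50 'c': node 2→3  emit P0@[48:50],P3@[49:50]

All matches (sorted): [[9,1],[14,3],[17,0],[17,3],[19,3],[21,3],[25,0],[25,3],[28,2],[33,2],[36,3],[38,2],[44,1],[48,2],[50,0],[50,3]]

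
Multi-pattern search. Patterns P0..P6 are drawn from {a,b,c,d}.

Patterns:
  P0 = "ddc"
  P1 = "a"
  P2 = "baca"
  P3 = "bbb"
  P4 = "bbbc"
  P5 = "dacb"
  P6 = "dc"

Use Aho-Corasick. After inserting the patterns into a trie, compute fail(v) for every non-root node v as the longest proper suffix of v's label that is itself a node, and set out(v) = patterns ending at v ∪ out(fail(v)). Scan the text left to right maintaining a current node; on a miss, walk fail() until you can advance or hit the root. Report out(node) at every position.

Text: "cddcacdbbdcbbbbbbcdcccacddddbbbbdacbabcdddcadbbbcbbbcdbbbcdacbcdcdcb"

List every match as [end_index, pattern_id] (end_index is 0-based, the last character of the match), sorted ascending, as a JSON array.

Construct AC machine:
Trie nodes:
  0='ε' goto a→4 b→5 d→1
  1='d' goto a→12 c→15 d→2
  2='dd' goto c→3
  3='ddc' goto ·  [P0 ends]
  4='a' goto ·  [P1 ends]
  5='b' goto a→6 b→9
  6='ba' goto c→7
  7='bac' goto a→8
  8='baca' goto ·  [P2 ends]
  9='bb' goto b→10
  10='bbb' goto c→11  [P3 ends]
  11='bbbc' goto ·  [P4 ends]
  12='da' goto c→13
  13='dac' goto b→14
  14='dacb' goto ·  [P5 ends]
  15='dc' goto ·  [P6 ends]

BFS fail/out derivation:
  n1('d'): parent n0 fail=0; on 'd' 0 → fail=0;  out ∅∪∅=∅
  n4('a'): parent n0 fail=0; on 'a' 0 → fail=0;  out {1}∪∅={1}
  n5('b'): parent n0 fail=0; on 'b' 0 → fail=0;  out ∅∪∅=∅
  n2('dd'): parent n1 fail=0; on 'd' 0 → fail=1;  out ∅∪∅=∅
  n6('ba'): parent n5 fail=0; on 'a' 0 → fail=4;  out ∅∪{1}={1}
  n9('bb'): parent n5 fail=0; on 'b' 0 → fail=5;  out ∅∪∅=∅
  n12('da'): parent n1 fail=0; on 'a' 0 → fail=4;  out ∅∪{1}={1}
  n15('dc'): parent n1 fail=0; on 'c' 0 → fail=0;  out {6}∪∅={6}
  n3('ddc'): parent n2 fail=1; on 'c' 1 → fail=15;  out {0}∪{6}={0,6}
  n7('bac'): parent n6 fail=4; on 'c' 4→0 → fail=0;  out ∅∪∅=∅
  n10('bbb'): parent n9 fail=5; on 'b' 5 → fail=9;  out {3}∪∅={3}
  n13('dac'): parent n12 fail=4; on 'c' 4→0 → fail=0;  out ∅∪∅=∅
  n8('baca'): parent n7 fail=0; on 'a' 0 → fail=4;  out {2}∪{1}={1,2}
  n11('bbbc'): parent n10 fail=9; on 'c' 9→5→0 → fail=0;  out {4}∪∅={4}
  n14('dacb'): parent n13 fail=0; on 'b' 0 → fail=5;  out {5}∪∅={5}

Text stream:
[0] read 'c'  n0⇒n0
[1] read 'd'  n0⇒n1
[2] read 'd'  n1⇒n2
[3] read 'c'  n2⇒n3  ** P0@[1:3],P6@[2:3]
[4] read 'a'  n3⇒n4 ·f  ** P1@[4:4]
[5] read 'c'  n4⇒n0 ·f
[6] read 'd'  n0⇒n1
[7] read 'b'  n1⇒n5 ·f
[8] read 'b'  n5⇒n9
[9] read 'd'  n9⇒n1 ·f
[10] read 'c'  n1⇒n15  ** P6@[9:10]
[11] read 'b'  n15⇒n5 ·f
[12] read 'b'  n5⇒n9
[13] read 'b'  n9⇒n10  ** P3@[11:13]
[14] read 'b'  n10⇒n10 ·f  ** P3@[12:14]
[15] read 'b'  n10⇒n10 ·f  ** P3@[13:15]
[16] read 'b'  n10⇒n10 ·f  ** P3@[14:16]
[17] read 'c'  n10⇒n11  ** P4@[14:17]
[18] read 'd'  n11⇒n1 ·f
[19] read 'c'  n1⇒n15  ** P6@[18:19]
[20] read 'c'  n15⇒n0 ·f
[21] read 'c'  n0⇒n0
[22] read 'a'  n0⇒n4  ** P1@[22:22]
[23] read 'c'  n4⇒n0 ·f
[24] read 'd'  n0⇒n1
[25] read 'd'  n1⇒n2
[26] read 'd'  n2⇒n2 ·f
[27] read 'd'  n2⇒n2 ·f
[28] read 'b'  n2⇒n5 ·f
[29] read 'b'  n5⇒n9
[30] read 'b'  n9⇒n10  ** P3@[28:30]
[31] read 'b'  n10⇒n10 ·f  ** P3@[29:31]
[32] read 'd'  n10⇒n1 ·f
[33] read 'a'  n1⇒n12  ** P1@[33:33]
[34] read 'c'  n12⇒n13
[35] read 'b'  n13⇒n14  ** P5@[32:35]
[36] read 'a'  n14⇒n6 ·f  ** P1@[36:36]
[37] read 'b'  n6⇒n5 ·f
[38] read 'c'  n5⇒n0 ·f
[39] read 'd'  n0⇒n1
[40] read 'd'  n1⇒n2
[41] read 'd'  n2⇒n2 ·f
[42] read 'c'  n2⇒n3  ** P0@[40:42],P6@[41:42]
[43] read 'a'  n3⇒n4 ·f  ** P1@[43:43]
[44] read 'd'  n4⇒n1 ·f
[45] read 'b'  n1⇒n5 ·f
[46] read 'b'  n5⇒n9
[47] read 'b'  n9⇒n10  ** P3@[45:47]
[48] read 'c'  n10⇒n11  ** P4@[45:48]
[49] read 'b'  n11⇒n5 ·f
[50] read 'b'  n5⇒n9
[51] read 'b'  n9⇒n10  ** P3@[49:51]
[52] read 'c'  n10⇒n11  ** P4@[49:52]
[53] read 'd'  n11⇒n1 ·f
[54] read 'b'  n1⇒n5 ·f
[55] read 'b'  n5⇒n9
[56] read 'b'  n9⇒n10  ** P3@[54:56]
[57] read 'c'  n10⇒n11  ** P4@[54:57]
[58] read 'd'  n11⇒n1 ·f
[59] read 'a'  n1⇒n12  ** P1@[59:59]
[60] read 'c'  n12⇒n13
[61] read 'b'  n13⇒n14  ** P5@[58:61]
[62] read 'c'  n14⇒n0 ·f
[63] read 'd'  n0⇒n1
[64] read 'c'  n1⇒n15  ** P6@[63:64]
[65] read 'd'  n15⇒n1 ·f
[66] read 'c'  n1⇒n15  ** P6@[65:66]
[67] read 'b'  n15⇒n5 ·f

Matches: [[3,0],[3,6],[4,1],[10,6],[13,3],[14,3],[15,3],[16,3],[17,4],[19,6],[22,1],[30,3],[31,3],[33,1],[35,5],[36,1],[42,0],[42,6],[43,1],[47,3],[48,4],[51,3],[52,4],[56,3],[57,4],[59,1],[61,5],[64,6],[66,6]]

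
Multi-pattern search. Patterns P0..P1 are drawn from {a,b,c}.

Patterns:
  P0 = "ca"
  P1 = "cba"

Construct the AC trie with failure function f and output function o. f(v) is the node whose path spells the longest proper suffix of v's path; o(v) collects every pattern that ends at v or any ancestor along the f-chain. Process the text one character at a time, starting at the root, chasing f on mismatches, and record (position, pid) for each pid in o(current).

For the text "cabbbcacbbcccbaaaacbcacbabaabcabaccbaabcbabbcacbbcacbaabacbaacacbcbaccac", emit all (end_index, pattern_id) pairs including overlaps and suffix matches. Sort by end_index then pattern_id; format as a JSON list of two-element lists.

Build automaton:
Trie (insert patterns):
  n0 'ε': c→1
  n1 'c': a→2 b→3
  n2 'ca': ·  [P0 ends]
  n3 'cb': a→4
  n4 'cba': ·  [P1 ends]

BFS fail/out derivation:
  n1('c'): parent n0 fail=0; on 'c' 0 → fail=0;  out ∅∪∅=∅
  n2('ca'): parent n1 fail=0; on 'a' 0 → fail=0;  out {0}∪∅={0}
  n3('cb'): parent n1 fail=0; on 'b' 0 → fail=0;  out ∅∪∅=∅
  n4('cba'): parent n3 fail=0; on 'a' 0 → fail=0;  out {1}∪∅={1}

Scan:
[0] read 'c'  n0⇒n1
[1] read 'a'  n1⇒n2  emit P0@[0:1]
[2] read 'b'  n2⇒n0 (fail-walked)
[3] read 'b'  n0⇒n0
[4] read 'b'  n0⇒n0
[5] read 'c'  n0⇒n1
[6] read 'a'  n1⇒n2  emit P0@[5:6]
[7] read 'c'  n2⇒n1 (fail-walked)
[8] read 'b'  n1⇒n3
[9] read 'b'  n3⇒n0 (fail-walked)
[10] read 'c'  n0⇒n1
[11] read 'c'  n1⇒n1 (fail-walked)
[12] read 'c'  n1⇒n1 (fail-walked)
[13] read 'b'  n1⇒n3
[14] read 'a'  n3⇒n4  emit P1@[12:14]
[15] read 'a'  n4⇒n0 (fail-walked)
[16] read 'a'  n0⇒n0
[17] read 'a'  n0⇒n0
[18] read 'c'  n0⇒n1
[19] read 'b'  n1⇒n3
[20] read 'c'  n3⇒n1 (fail-walked)
[21] read 'a'  n1⇒n2  emit P0@[20:21]
[22] read 'c'  n2⇒n1 (fail-walked)
[23] read 'b'  n1⇒n3
[24] read 'a'  n3⇒n4  emit P1@[22:24]
[25] read 'b'  n4⇒n0 (fail-walked)
[26] read 'a'  n0⇒n0
[27] read 'a'  n0⇒n0
[28] read 'b'  n0⇒n0
[29] read 'c'  n0⇒n1
[30] read 'a'  n1⇒n2  emit P0@[29:30]
[31] read 'b'  n2⇒n0 (fail-walked)
[32] read 'a'  n0⇒n0
[33] read 'c'  n0⇒n1
[34] read 'c'  n1⇒n1 (fail-walked)
[35] read 'b'  n1⇒n3
[36] read 'a'  n3⇒n4  emit P1@[34:36]
[37] read 'a'  n4⇒n0 (fail-walked)
[38] read 'b'  n0⇒n0
[39] read 'c'  n0⇒n1
[40] read 'b'  n1⇒n3
[41] read 'a'  n3⇒n4  emit P1@[39:41]
[42] read 'b'  n4⇒n0 (fail-walked)
[43] read 'b'  n0⇒n0
[44] read 'c'  n0⇒n1
[45] read 'a'  n1⇒n2  emit P0@[44:45]
[46] read 'c'  n2⇒n1 (fail-walked)
[47] read 'b'  n1⇒n3
[48] read 'b'  n3⇒n0 (fail-walked)
[49] read 'c'  n0⇒n1
[50] read 'a'  n1⇒n2  emit P0@[49:50]
[51] read 'c'  n2⇒n1 (fail-walked)
[52] read 'b'  n1⇒n3
[53] read 'a'  n3⇒n4  emit P1@[51:53]
[54] read 'a'  n4⇒n0 (fail-walked)
[55] read 'b'  n0⇒n0
[56] read 'a'  n0⇒n0
[57] read 'c'  n0⇒n1
[58] read 'b'  n1⇒n3
[59] read 'a'  n3⇒n4  emit P1@[57:59]
[60] read 'a'  n4⇒n0 (fail-walked)
[61] read 'c'  n0⇒n1
[62] read 'a'  n1⇒n2  emit P0@[61:62]
[63] read 'c'  n2⇒n1 (fail-walked)
[64] read 'b'  n1⇒n3
[65] read 'c'  n3⇒n1 (fail-walked)
[66] read 'b'  n1⇒n3
[67] read 'a'  n3⇒n4  emit P1@[65:67]
[68] read 'c'  n4⇒n1 (fail-walked)
[69] read 'c'  n1⇒n1 (fail-walked)
[70] read 'a'  n1⇒n2  emit P0@[69:70]
[71] read 'c'  n2⇒n1 (fail-walked)

Matches: [[1,0],[6,0],[14,1],[21,0],[24,1],[30,0],[36,1],[41,1],[45,0],[50,0],[53,1],[59,1],[62,0],[67,1],[70,0]]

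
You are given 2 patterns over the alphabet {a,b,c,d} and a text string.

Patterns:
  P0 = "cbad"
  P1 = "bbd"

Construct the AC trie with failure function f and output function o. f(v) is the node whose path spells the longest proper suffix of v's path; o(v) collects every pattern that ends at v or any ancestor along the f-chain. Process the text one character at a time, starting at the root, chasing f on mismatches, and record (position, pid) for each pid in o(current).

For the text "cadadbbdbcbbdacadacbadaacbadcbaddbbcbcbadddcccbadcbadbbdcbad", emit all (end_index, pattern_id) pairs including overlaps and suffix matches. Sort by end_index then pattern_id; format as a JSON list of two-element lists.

Build automaton:
Trie nodes:
  0='ε' goto b→5 c→1
  1='c' goto b→2
  2='cb' goto a→3
  3='cba' goto d→4
  4='cbad' goto ·  ←P0
  5='b' goto b→6
  6='bb' goto d→7
  7='bbd' goto ·  ←P1

Failure links (BFS by depth):
  n1('c'): parent n0 fail=0; on 'c' 0 → fail=0;  out ∅∪∅=∅
  n5('b'): parent n0 fail=0; on 'b' 0 → fail=0;  out ∅∪∅=∅
  n2('cb'): parent n1 fail=0; on 'b' 0 → fail=5;  out ∅∪∅=∅
  n6('bb'): parent n5 fail=0; on 'b' 0 → fail=5;  out ∅∪∅=∅
  n3('cba'): parent n2 fail=5; on 'a' 5→0 → fail=0;  out ∅∪∅=∅
  n7('bbd'): parent n6 fail=5; on 'd' 5→0 → fail=0;  out {1}∪∅={1}
  n4('cbad'): parent n3 fail=0; on 'd' 0 → fail=0;  out {0}∪∅={0}

Run:
[0] read 'c'  n0⇒n1
[1] read 'a'  n1⇒n0 ·f
[2] read 'd'  n0⇒n0
[3] read 'a'  n0⇒n0
[4] read 'd'  n0⇒n0
[5] read 'b'  n0⇒n5
[6] read 'b'  n5⇒n6
[7] read 'd'  n6⇒n7  ** P1@[5:7]
[8] read 'b'  n7⇒n5 ·f
[9] read 'c'  n5⇒n1 ·f
[10] read 'b'  n1⇒n2
[11] read 'b'  n2⇒n6 ·f
[12] read 'd'  n6⇒n7  ** P1@[10:12]
[13] read 'a'  n7⇒n0 ·f
[14] read 'c'  n0⇒n1
[15] read 'a'  n1⇒n0 ·f
[16] read 'd'  n0⇒n0
[17] read 'a'  n0⇒n0
[18] read 'c'  n0⇒n1
[19] read 'b'  n1⇒n2
[20] read 'a'  n2⇒n3
[21] read 'd'  n3⇒n4  ** P0@[18:21]
[22] read 'a'  n4⇒n0 ·f
[23] read 'a'  n0⇒n0
[24] read 'c'  n0⇒n1
[25] read 'b'  n1⇒n2
[26] read 'a'  n2⇒n3
[27] read 'd'  n3⇒n4  ** P0@[24:27]
[28] read 'c'  n4⇒n1 ·f
[29] read 'b'  n1⇒n2
[30] read 'a'  n2⇒n3
[31] read 'd'  n3⇒n4  ** P0@[28:31]
[32] read 'd'  n4⇒n0 ·f
[33] read 'b'  n0⇒n5
[34] read 'b'  n5⇒n6
[35] read 'c'  n6⇒n1 ·f
[36] read 'b'  n1⇒n2
[37] read 'c'  n2⇒n1 ·f
[38] read 'b'  n1⇒n2
[39] read 'a'  n2⇒n3
[40] read 'd'  n3⇒n4  ** P0@[37:40]
[41] read 'd'  n4⇒n0 ·f
[42] read 'd'  n0⇒n0
[43] read 'c'  n0⇒n1
[44] read 'c'  n1⇒n1 ·f
[45] read 'c'  n1⇒n1 ·f
[46] read 'b'  n1⇒n2
[47] read 'a'  n2⇒n3
[48] read 'd'  n3⇒n4  ** P0@[45:48]
[49] read 'c'  n4⇒n1 ·f
[50] read 'b'  n1⇒n2
[51] read 'a'  n2⇒n3
[52] read 'd'  n3⇒n4  ** P0@[49:52]
[53] read 'b'  n4⇒n5 ·f
[54] read 'b'  n5⇒n6
[55] read 'd'  n6⇒n7  ** P1@[53:55]
[56] read 'c'  n7⇒n1 ·f
[57] read 'b'  n1⇒n2
[58] read 'a'  n2⇒n3
[59] read 'd'  n3⇒n4  ** P0@[56:59]

Result: [[7,1],[12,1],[21,0],[27,0],[31,0],[40,0],[48,0],[52,0],[55,1],[59,0]]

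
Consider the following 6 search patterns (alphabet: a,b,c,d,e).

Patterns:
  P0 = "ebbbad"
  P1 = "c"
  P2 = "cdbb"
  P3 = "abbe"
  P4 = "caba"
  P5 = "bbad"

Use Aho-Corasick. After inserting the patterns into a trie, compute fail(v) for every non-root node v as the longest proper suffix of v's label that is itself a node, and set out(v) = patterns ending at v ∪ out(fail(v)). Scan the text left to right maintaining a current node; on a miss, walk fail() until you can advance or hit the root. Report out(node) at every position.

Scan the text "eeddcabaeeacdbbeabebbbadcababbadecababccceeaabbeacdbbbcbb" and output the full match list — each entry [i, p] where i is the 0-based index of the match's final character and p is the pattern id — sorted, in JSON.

Build:
Trie (insert patterns):
  0='ε' goto a→11 b→18 c→7 e→1
  1='e' goto b→2
  2='eb' goto b→3
  3='ebb' goto b→4
  4='ebbb' goto a→5
  5='ebbba' goto d→6
  6='ebbbad' goto ·  [P0 ends]
  7='c' goto a→15 d→8  [P1 ends]
  8='cd' goto b→9
  9='cdb' goto b→10
  10='cdbb' goto ·  [P2 ends]
  11='a' goto b→12
  12='ab' goto b→13
  13='abb' goto e→14
  14='abbe' goto ·  [P3 ends]
  15='ca' goto b→16
  16='cab' goto a→17
  17='caba' goto ·  [P4 ends]
  18='b' goto b→19
  19='bb' goto a→20
  20='bba' goto d→21
  21='bbad' goto ·  [P5 ends]

BFS fail/out derivation:
  n1('e'): parent n0 fail=0; on 'e' 0 → fail=0;  out ∅∪∅=∅
  n7('c'): parent n0 fail=0; on 'c' 0 → fail=0;  out {1}∪∅={1}
  n11('a'): parent n0 fail=0; on 'a' 0 → fail=0;  out ∅∪∅=∅
  n18('b'): parent n0 fail=0; on 'b' 0 → fail=0;  out ∅∪∅=∅
  n2('eb'): parent n1 fail=0; on 'b' 0 → fail=18;  out ∅∪∅=∅
  n8('cd'): parent n7 fail=0; on 'd' 0 → fail=0;  out ∅∪∅=∅
  n12('ab'): parent n11 fail=0; on 'b' 0 → fail=18;  out ∅∪∅=∅
  n15('ca'): parent n7 fail=0; on 'a' 0 → fail=11;  out ∅∪∅=∅
  n19('bb'): parent n18 fail=0; on 'b' 0 → fail=18;  out ∅∪∅=∅
  n3('ebb'): parent n2 fail=18; on 'b' 18 → fail=19;  out ∅∪∅=∅
  n9('cdb'): parent n8 fail=0; on 'b' 0 → fail=18;  out ∅∪∅=∅
  n13('abb'): parent n12 fail=18; on 'b' 18 → fail=19;  out ∅∪∅=∅
  n16('cab'): parent n15 fail=11; on 'b' 11 → fail=12;  out ∅∪∅=∅
  n20('bba'): parent n19 fail=18; on 'a' 18→0 → fail=11;  out ∅∪∅=∅
  n4('ebbb'): parent n3 fail=19; on 'b' 19→18 → fail=19;  out ∅∪∅=∅
  n10('cdbb'): parent n9 fail=18; on 'b' 18 → fail=19;  out {2}∪∅={2}
  n14('abbe'): parent n13 fail=19; on 'e' 19→18→0 → fail=1;  out {3}∪∅={3}
  n17('caba'): parent n16 fail=12; on 'a' 12→18→0 → fail=11;  out {4}∪∅={4}
  n21('bbad'): parent n20 fail=11; on 'd' 11→0 → fail=0;  out {5}∪∅={5}
  n5('ebbba'): parent n4 fail=19; on 'a' 19 → fail=20;  out ∅∪∅=∅
  n6('ebbbad'): parent n5 fail=20; on 'd' 20 → fail=21;  out {0}∪{5}={0,5}

Text stream:
pos 0 'e': at 1
pos 1 'e': at 1 (via fail)
pos 2 'd': at 0 (via fail)
pos 3 'd': at 0
pos 4 'c': at 7  ** P1@[4:4]
pos 5 'a': at 15
pos 6 'b': at 16
pos 7 'a': at 17  ** P4@[4:7]
pos 8 'e': at 1 (via fail)
pos 9 'e': at 1 (via fail)
pos 10 'a': at 11 (via fail)
pos 11 'c': at 7 (via fail)  ** P1@[11:11]
pos 12 'd': at 8
pos 13 'b': at 9
pos 14 'b': at 10  ** P2@[11:14]
pos 15 'e': at 1 (via fail)
pos 16 'a': at 11 (via fail)
pos 17 'b': at 12
pos 18 'e': at 1 (via fail)
pos 19 'b': at 2
pos 20 'b': at 3
pos 21 'b': at 4
pos 22 'a': at 5
pos 23 'd': at 6  ** P0@[18:23],P5@[20:23]
pos 24 'c': at 7 (via fail)  ** P1@[24:24]
pos 25 'a': at 15
pos 26 'b': at 16
pos 27 'a': at 17  ** P4@[24:27]
pos 28 'b': at 12 (via fail)
pos 29 'b': at 13
pos 30 'a': at 20 (via fail)
pos 31 'd': at 21  ** P5@[28:31]
pos 32 'e': at 1 (via fail)
pos 33 'c': at 7 (via fail)  ** P1@[33:33]
pos 34 'a': at 15
pos 35 'b': at 16
pos 36 'a': at 17  ** P4@[33:36]
pos 37 'b': at 12 (via fail)
pos 38 'c': at 7 (via fail)  ** P1@[38:38]
pos 39 'c': at 7 (via fail)  ** P1@[39:39]
pos 40 'c': at 7 (via fail)  ** P1@[40:40]
pos 41 'e': at 1 (via fail)
pos 42 'e': at 1 (via fail)
pos 43 'a': at 11 (via fail)
pos 44 'a': at 11 (via fail)
pos 45 'b': at 12
pos 46 'b': at 13
pos 47 'e': at 14  ** P3@[44:47]
pos 48 'a': at 11 (via fail)
pos 49 'c': at 7 (via fail)  ** P1@[49:49]
pos 50 'd': at 8
pos 51 'b': at 9
pos 52 'b': at 10  ** P2@[49:52]
pos 53 'b': at 19 (via fail)
pos 54 'c': at 7 (via fail)  ** P1@[54:54]
pos 55 'b': at 18 (via fail)
pos 56 'b': at 19

Matches: [[4,1],[7,4],[11,1],[14,2],[23,0],[23,5],[24,1],[27,4],[31,5],[33,1],[36,4],[38,1],[39,1],[40,1],[47,3],[49,1],[52,2],[54,1]]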